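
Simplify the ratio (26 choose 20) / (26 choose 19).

C(n,k+1)/C(n,k) = (n−k)/(k+1) = (26−19)/(19+1) = 7/20.

7/20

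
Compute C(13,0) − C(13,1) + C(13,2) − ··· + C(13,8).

495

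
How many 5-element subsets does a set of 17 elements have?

6188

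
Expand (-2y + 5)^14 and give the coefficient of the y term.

The general term is C(14,j)·(-2y)^j·(5)^(14-j); the y^1 term has j = 1.
C(14,1) = 14.
Coefficient = C(14,1) · (-2)^1 · 5^13 = 14 · (-2) · 1220703125 = -34179687500.

-34179687500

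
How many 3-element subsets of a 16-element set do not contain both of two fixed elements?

All 3-subsets: C(16,3) = 560. Those containing both fixed elements: C(14,1) = 14.
560 − 14 = 546.

546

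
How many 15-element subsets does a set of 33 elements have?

1037158320

C(33,15) = (33·32·31·30·29·28·27·26·25·24·23·22·21·20·19) / 15! = 1356265350621941760000 / 1307674368000 = 1037158320.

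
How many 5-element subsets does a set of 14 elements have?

2002

C(14,5) = (14·13·12·11·10) / 5! = 240240 / 120 = 2002.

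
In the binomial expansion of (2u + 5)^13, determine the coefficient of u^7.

3432000000

The general term is C(13,j)·(2u)^j·(5)^(13-j); the u^7 term has j = 7.
C(13,7) = 1716.
Coefficient = C(13,7) · 2^7 · 5^6 = 1716 · 128 · 15625 = 3432000000.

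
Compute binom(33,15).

1037158320

C(33,15) = (33·32·31·30·29·28·27·26·25·24·23·22·21·20·19) / 15! = 1356265350621941760000 / 1307674368000 = 1037158320.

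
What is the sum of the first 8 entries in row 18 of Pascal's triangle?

1 + 18 + 153 + 816 + 3060 + 8568 + 18564 + 31824 = 63004.

63004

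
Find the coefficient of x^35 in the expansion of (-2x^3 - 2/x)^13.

General term: C(13,j)·(-2x^3)^j·(-2/x)^(13-j), with x-exponent 3j − 1(13−j) = 4j − 13.
Set 4j − 13 = 35: j = 12.
C(13,12) = 13; (-2)^12 = 4096; (-2)^1 = -2.
Coefficient = 13 · 4096 · (-2) = -106496.

-106496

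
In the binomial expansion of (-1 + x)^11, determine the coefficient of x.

The general term is C(11,j)·(-1)^j·(x)^(11-j); the x^1 term has j = 10.
C(11,10) = 11.
Coefficient = C(11,10) = 11.

11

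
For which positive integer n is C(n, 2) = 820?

n(n−1)/2 = 820 ⇒ n(n−1) = 1640. Since 41·40 = 1640, n = 41.

41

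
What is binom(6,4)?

15

C(6,4) = C(6,2) by symmetry.
C(6,2) = (6·5) / 2! = 30 / 2 = 15.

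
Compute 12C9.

220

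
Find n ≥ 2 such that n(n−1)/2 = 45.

10

n(n−1)/2 = 45 ⇒ n(n−1) = 90. Since 10·9 = 90, n = 10.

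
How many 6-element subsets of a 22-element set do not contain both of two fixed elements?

All 6-subsets: C(22,6) = 74613. Those containing both fixed elements: C(20,4) = 4845.
74613 − 4845 = 69768.

69768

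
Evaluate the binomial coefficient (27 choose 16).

C(27,16) = C(27,11) by symmetry.
C(27,11) = (27·26·25·24·23·22·21·20·19·18·17) / 11! = 520431047136000 / 39916800 = 13037895.

13037895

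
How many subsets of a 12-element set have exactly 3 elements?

Choose the 3 positions: C(12,3) = 220.

220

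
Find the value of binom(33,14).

818809200

C(33,14) = (33·32·31·30·29·28·27·26·25·24·23·22·21·20) / 14! = 71382386874839040000 / 87178291200 = 818809200.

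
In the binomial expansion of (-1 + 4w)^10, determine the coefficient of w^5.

-258048

The general term is C(10,j)·(-1)^j·(4w)^(10-j); the w^5 term has j = 5.
C(10,5) = 252.
Coefficient = C(10,5) · (-1)^5 · 4^5 = 252 · (-1) · 1024 = -258048.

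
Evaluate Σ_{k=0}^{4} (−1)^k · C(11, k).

210

The partial alternating sum Σ_{k=0}^{4} (−1)^k C(11,k) = (−1)^4 C(10,4) = 210.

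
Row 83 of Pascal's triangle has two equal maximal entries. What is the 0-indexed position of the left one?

41

For odd n = 83, C(83,i) peaks at i = (n−1)/2 and (n+1)/2; the smaller is 41.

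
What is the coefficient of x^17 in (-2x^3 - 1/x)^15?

-1647360

General term: C(15,j)·(-2x^3)^j·(-1/x)^(15-j), with x-exponent 3j − 1(15−j) = 4j − 15.
Set 4j − 15 = 17: j = 8.
C(15,8) = 6435; (-2)^8 = 256; (-1)^7 = -1.
Coefficient = 6435 · 256 · (-1) = -1647360.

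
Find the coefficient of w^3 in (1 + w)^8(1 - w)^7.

Coefficient of w^3 = Σ_{j} C(8,j)·1^j·C(7,3-j)·(-1)^(3-j) for j from 0 to 3.
= (-35) + 168 + (-196) + 56 = -7.

-7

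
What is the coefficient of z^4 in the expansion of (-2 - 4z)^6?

15360

The general term is C(6,j)·(-2)^j·(-4z)^(6-j); the z^4 term has j = 2.
C(6,2) = 15.
Coefficient = C(6,2) · (-2)^2 · (-4)^4 = 15 · 4 · 256 = 15360.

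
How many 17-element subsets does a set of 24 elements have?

346104

C(24,17) = C(24,7) by symmetry.
C(24,7) = (24·23·22·21·20·19·18) / 7! = 1744364160 / 5040 = 346104.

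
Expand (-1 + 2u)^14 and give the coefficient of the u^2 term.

The general term is C(14,j)·(-1)^j·(2u)^(14-j); the u^2 term has j = 12.
C(14,12) = 91.
Coefficient = C(14,12) · 2^2 = 91 · 4 = 364.

364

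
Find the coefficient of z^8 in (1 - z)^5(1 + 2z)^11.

Coefficient of z^8 = Σ_{j} C(5,j)·(-1)^j·C(11,8-j)·2^(8-j) for j from 0 to 5.
= 42240 + (-211200) + 295680 + (-147840) + 26400 + (-1320) = 3960.

3960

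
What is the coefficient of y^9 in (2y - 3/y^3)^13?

-159744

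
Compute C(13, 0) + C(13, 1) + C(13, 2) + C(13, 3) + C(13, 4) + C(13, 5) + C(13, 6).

1 + 13 + 78 + 286 + 715 + 1287 + 1716 = 4096.

4096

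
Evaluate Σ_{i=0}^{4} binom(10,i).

1 + 10 + 45 + 120 + 210 = 386.

386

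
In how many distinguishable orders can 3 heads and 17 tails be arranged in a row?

Choose positions for the heads: C(20,3) = 1140.

1140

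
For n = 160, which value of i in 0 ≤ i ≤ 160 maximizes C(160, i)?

C(160,i) is maximized at i = 160/2 = 80.

80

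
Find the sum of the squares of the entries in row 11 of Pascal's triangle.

Σ C(11,i)² is the coefficient of x^11 in (1+x)^11(1+x)^11 = (1+x)^22, i.e. C(22,11) = 705432.

705432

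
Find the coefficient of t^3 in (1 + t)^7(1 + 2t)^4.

Coefficient of t^3 = Σ_{j} C(7,j)·1^j·C(4,3-j)·2^(3-j) for j from 0 to 3.
= 32 + 168 + 168 + 35 = 403.

403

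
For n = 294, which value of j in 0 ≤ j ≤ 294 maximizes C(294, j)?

147

C(294,j) is maximized at j = 294/2 = 147.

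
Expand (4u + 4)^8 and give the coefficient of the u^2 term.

1835008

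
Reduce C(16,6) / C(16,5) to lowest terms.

11/6

C(n,k+1)/C(n,k) = (n−k)/(k+1) = (16−5)/(5+1) = 11/6.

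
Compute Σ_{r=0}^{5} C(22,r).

35443

1 + 22 + 231 + 1540 + 7315 + 26334 = 35443.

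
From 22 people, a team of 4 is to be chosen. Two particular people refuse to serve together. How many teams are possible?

7125

All 4-subsets: C(22,4) = 7315. Those containing both fixed elements: C(20,2) = 190.
7315 − 190 = 7125.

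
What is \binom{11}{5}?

462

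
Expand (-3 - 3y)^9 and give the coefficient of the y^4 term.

The general term is C(9,j)·(-3)^j·(-3y)^(9-j); the y^4 term has j = 5.
C(9,5) = 126.
Coefficient = C(9,5) · (-3)^5 · (-3)^4 = 126 · (-243) · 81 = -2480058.

-2480058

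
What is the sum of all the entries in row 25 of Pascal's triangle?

33554432

The entries of row 25 sum to 2^25 = 33554432.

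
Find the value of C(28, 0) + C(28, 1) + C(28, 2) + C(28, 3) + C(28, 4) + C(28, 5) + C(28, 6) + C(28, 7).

1683218

1 + 28 + 378 + 3276 + 20475 + 98280 + 376740 + 1184040 = 1683218.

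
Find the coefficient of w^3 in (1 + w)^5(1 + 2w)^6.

Coefficient of w^3 = Σ_{j} C(5,j)·1^j·C(6,3-j)·2^(3-j) for j from 0 to 3.
= 160 + 300 + 120 + 10 = 590.

590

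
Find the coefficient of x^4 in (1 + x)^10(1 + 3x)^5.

Coefficient of x^4 = Σ_{j} C(10,j)·1^j·C(5,4-j)·3^(4-j) for j from 0 to 4.
= 405 + 2700 + 4050 + 1800 + 210 = 9165.

9165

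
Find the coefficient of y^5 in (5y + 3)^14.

The general term is C(14,j)·(5y)^j·(3)^(14-j); the y^5 term has j = 5.
C(14,5) = 2002.
Coefficient = C(14,5) · 5^5 · 3^9 = 2002 · 3125 · 19683 = 123141768750.

123141768750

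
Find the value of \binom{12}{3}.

C(12,3) = (12·11·10) / 3! = 1320 / 6 = 220.

220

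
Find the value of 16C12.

1820

C(16,12) = C(16,4) by symmetry.
C(16,4) = (16·15·14·13) / 4! = 43680 / 24 = 1820.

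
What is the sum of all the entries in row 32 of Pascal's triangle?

4294967296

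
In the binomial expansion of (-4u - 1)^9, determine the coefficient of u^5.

The general term is C(9,j)·(-4u)^j·(-1)^(9-j); the u^5 term has j = 5.
C(9,5) = 126.
Coefficient = C(9,5) · (-4)^5 = 126 · (-1024) = -129024.

-129024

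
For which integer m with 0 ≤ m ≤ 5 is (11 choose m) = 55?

2

C(11,m) increases on 0 ≤ m ≤ 5. C(11,1) = 11 and C(11,2) = 55, so m = 2.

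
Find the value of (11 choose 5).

462

C(11,5) = (11·10·9·8·7) / 5! = 55440 / 120 = 462.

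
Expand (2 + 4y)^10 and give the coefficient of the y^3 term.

983040

The general term is C(10,j)·(2)^j·(4y)^(10-j); the y^3 term has j = 7.
C(10,7) = 120.
Coefficient = C(10,7) · 2^7 · 4^3 = 120 · 128 · 64 = 983040.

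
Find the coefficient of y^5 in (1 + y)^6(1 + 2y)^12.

104910

Coefficient of y^5 = Σ_{j} C(6,j)·1^j·C(12,5-j)·2^(5-j) for j from 0 to 5.
= 25344 + 47520 + 26400 + 5280 + 360 + 6 = 104910.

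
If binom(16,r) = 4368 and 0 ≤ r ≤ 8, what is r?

5

C(16,r) increases on 0 ≤ r ≤ 8. C(16,4) = 1820 and C(16,5) = 4368, so r = 5.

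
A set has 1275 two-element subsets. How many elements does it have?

n(n−1)/2 = 1275 ⇒ n(n−1) = 2550. Since 51·50 = 2550, n = 51.

51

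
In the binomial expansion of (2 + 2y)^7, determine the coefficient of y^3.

4480

The general term is C(7,j)·(2)^j·(2y)^(7-j); the y^3 term has j = 4.
C(7,4) = 35.
Coefficient = C(7,4) · 2^4 · 2^3 = 35 · 16 · 8 = 4480.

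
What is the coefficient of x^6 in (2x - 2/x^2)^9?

General term: C(9,j)·(2x)^j·(-2/x^2)^(9-j), with x-exponent 1j − 2(9−j) = 3j − 18.
Set 3j − 18 = 6: j = 8.
C(9,8) = 9; 2^8 = 256; (-2)^1 = -2.
Coefficient = 9 · 256 · (-2) = -4608.

-4608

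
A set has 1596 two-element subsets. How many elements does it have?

n(n−1)/2 = 1596 ⇒ n(n−1) = 3192. Since 57·56 = 3192, n = 57.

57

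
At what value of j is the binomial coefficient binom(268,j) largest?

C(268,j) is maximized at j = 268/2 = 134.

134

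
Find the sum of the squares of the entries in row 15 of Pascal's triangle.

155117520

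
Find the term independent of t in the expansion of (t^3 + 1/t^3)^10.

General term: C(10,j)·(t^3)^j·(1/t^3)^(10-j), with t-exponent 3j − 3(10−j) = 6j − 30.
Set 6j − 30 = 0: j = 5.
C(10,5) = 252; 1^5 = 1; 1^5 = 1.
Coefficient = 252 · 1 · 1 = 252.

252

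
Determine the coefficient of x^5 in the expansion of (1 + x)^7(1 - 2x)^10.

917

Coefficient of x^5 = Σ_{j} C(7,j)·1^j·C(10,5-j)·(-2)^(5-j) for j from 0 to 5.
= (-8064) + 23520 + (-20160) + 6300 + (-700) + 21 = 917.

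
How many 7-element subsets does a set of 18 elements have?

31824

C(18,7) = (18·17·16·15·14·13·12) / 7! = 160392960 / 5040 = 31824.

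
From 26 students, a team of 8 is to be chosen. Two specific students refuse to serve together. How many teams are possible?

1427679

All 8-subsets: C(26,8) = 1562275. Those containing both fixed elements: C(24,6) = 134596.
1562275 − 134596 = 1427679.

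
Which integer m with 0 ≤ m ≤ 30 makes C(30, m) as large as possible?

15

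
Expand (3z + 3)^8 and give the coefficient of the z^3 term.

The general term is C(8,j)·(3z)^j·(3)^(8-j); the z^3 term has j = 3.
C(8,3) = 56.
Coefficient = C(8,3) · 3^3 · 3^5 = 56 · 27 · 243 = 367416.

367416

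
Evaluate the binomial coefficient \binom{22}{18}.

C(22,18) = C(22,4) by symmetry.
C(22,4) = (22·21·20·19) / 4! = 175560 / 24 = 7315.

7315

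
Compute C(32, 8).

10518300

C(32,8) = (32·31·30·29·28·27·26·25) / 8! = 424097856000 / 40320 = 10518300.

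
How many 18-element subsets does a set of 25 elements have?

C(25,18) = C(25,7) by symmetry.
C(25,7) = (25·24·23·22·21·20·19) / 7! = 2422728000 / 5040 = 480700.

480700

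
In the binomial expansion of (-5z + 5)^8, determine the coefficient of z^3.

-21875000

The general term is C(8,j)·(-5z)^j·(5)^(8-j); the z^3 term has j = 3.
C(8,3) = 56.
Coefficient = C(8,3) · (-5)^3 · 5^5 = 56 · (-125) · 3125 = -21875000.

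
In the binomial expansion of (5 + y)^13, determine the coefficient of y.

3173828125

The general term is C(13,j)·(5)^j·(y)^(13-j); the y^1 term has j = 12.
C(13,12) = 13.
Coefficient = C(13,12) · 5^12 = 13 · 244140625 = 3173828125.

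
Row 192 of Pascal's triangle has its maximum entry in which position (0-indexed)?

96

C(192,i) is maximized at i = 192/2 = 96.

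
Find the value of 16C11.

4368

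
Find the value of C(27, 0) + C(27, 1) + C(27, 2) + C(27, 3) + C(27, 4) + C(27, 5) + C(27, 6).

1 + 27 + 351 + 2925 + 17550 + 80730 + 296010 = 397594.

397594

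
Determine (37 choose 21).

C(37,21) = C(37,16) by symmetry.
C(37,16) = (37·36·35·34·33·32·31·30·29·28·27·26·25·24·23·22) / 16! = 269397128065642536960000 / 20922789888000 = 12875774670.

12875774670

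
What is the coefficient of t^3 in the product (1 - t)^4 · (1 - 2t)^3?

-96

Coefficient of t^3 = Σ_{j} C(4,j)·(-1)^j·C(3,3-j)·(-2)^(3-j) for j from 0 to 3.
= (-8) + (-48) + (-36) + (-4) = -96.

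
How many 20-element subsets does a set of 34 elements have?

C(34,20) = C(34,14) by symmetry.
C(34,14) = (34·33·32·31·30·29·28·27·26·25·24·23·22·21) / 14! = 121350057687226368000 / 87178291200 = 1391975640.

1391975640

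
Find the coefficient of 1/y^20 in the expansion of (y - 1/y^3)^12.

General term: C(12,j)·(y)^j·(-1/y^3)^(12-j), with y-exponent 1j − 3(12−j) = 4j − 36.
Set 4j − 36 = -20: j = 4.
C(12,4) = 495; 1^4 = 1; (-1)^8 = 1.
Coefficient = 495 · 1 · 1 = 495.

495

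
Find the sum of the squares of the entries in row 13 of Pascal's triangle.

10400600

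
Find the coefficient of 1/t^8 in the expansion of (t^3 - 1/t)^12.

-12

General term: C(12,j)·(t^3)^j·(-1/t)^(12-j), with t-exponent 3j − 1(12−j) = 4j − 12.
Set 4j − 12 = -8: j = 1.
C(12,1) = 12; 1^1 = 1; (-1)^11 = -1.
Coefficient = 12 · 1 · (-1) = -12.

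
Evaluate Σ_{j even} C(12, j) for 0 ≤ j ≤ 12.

Even-j terms of row 12 sum to 2^11 = 2048.

2048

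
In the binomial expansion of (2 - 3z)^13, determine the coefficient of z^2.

The general term is C(13,j)·(2)^j·(-3z)^(13-j); the z^2 term has j = 11.
C(13,11) = 78.
Coefficient = C(13,11) · 2^11 · (-3)^2 = 78 · 2048 · 9 = 1437696.

1437696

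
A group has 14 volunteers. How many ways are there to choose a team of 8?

3003

This is C(14,8) = 3003.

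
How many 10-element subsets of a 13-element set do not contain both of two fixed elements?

121

All 10-subsets: C(13,10) = 286. Those containing both fixed elements: C(11,8) = 165.
286 − 165 = 121.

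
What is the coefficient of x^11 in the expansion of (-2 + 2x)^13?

The general term is C(13,j)·(-2)^j·(2x)^(13-j); the x^11 term has j = 2.
C(13,2) = 78.
Coefficient = C(13,2) · (-2)^2 · 2^11 = 78 · 4 · 2048 = 638976.

638976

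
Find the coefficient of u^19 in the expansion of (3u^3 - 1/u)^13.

General term: C(13,j)·(3u^3)^j·(-1/u)^(13-j), with u-exponent 3j − 1(13−j) = 4j − 13.
Set 4j − 13 = 19: j = 8.
C(13,8) = 1287; 3^8 = 6561; (-1)^5 = -1.
Coefficient = 1287 · 6561 · (-1) = -8444007.

-8444007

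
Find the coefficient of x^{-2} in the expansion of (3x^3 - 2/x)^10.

103680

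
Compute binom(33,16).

C(33,16) = (33·32·31·30·29·28·27·26·25·24·23·22·21·20·19·18) / 16! = 24412776311194951680000 / 20922789888000 = 1166803110.

1166803110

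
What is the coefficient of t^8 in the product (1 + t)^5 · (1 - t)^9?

Coefficient of t^8 = Σ_{j} C(5,j)·1^j·C(9,8-j)·(-1)^(8-j) for j from 0 to 5.
= 9 + (-180) + 840 + (-1260) + 630 + (-84) = -45.

-45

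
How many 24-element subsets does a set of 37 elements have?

3562467300

C(37,24) = C(37,13) by symmetry.
C(37,13) = (37·36·35·34·33·32·31·30·29·28·27·26·25) / 13! = 22183557976419840000 / 6227020800 = 3562467300.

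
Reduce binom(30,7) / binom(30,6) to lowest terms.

24/7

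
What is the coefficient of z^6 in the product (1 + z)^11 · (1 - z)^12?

-165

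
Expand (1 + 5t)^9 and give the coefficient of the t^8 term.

3515625

The general term is C(9,j)·(1)^j·(5t)^(9-j); the t^8 term has j = 1.
C(9,1) = 9.
Coefficient = C(9,1) · 5^8 = 9 · 390625 = 3515625.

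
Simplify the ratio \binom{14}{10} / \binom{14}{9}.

C(n,k+1)/C(n,k) = (n−k)/(k+1) = (14−9)/(9+1) = 5/10 = 1/2.

1/2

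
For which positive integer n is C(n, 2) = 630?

36

n(n−1)/2 = 630 ⇒ n(n−1) = 1260. Since 36·35 = 1260, n = 36.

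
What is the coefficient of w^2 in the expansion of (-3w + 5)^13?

34277343750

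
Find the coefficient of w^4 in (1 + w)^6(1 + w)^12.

3060

Coefficient of w^4 = Σ_{j} C(6,j)·C(12,4-j) for j from 0 to 4.
= 495 + 1320 + 990 + 240 + 15 = 3060.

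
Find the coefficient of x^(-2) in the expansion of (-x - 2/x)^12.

101376

General term: C(12,j)·(-x)^j·(-2/x)^(12-j), with x-exponent 1j − 1(12−j) = 2j − 12.
Set 2j − 12 = -2: j = 5.
C(12,5) = 792; (-1)^5 = -1; (-2)^7 = -128.
Coefficient = 792 · (-1) · (-128) = 101376.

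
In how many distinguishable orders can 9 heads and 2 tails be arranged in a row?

55

Choose positions for the heads: C(11,9) = 55.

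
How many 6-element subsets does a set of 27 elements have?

296010

C(27,6) = (27·26·25·24·23·22) / 6! = 213127200 / 720 = 296010.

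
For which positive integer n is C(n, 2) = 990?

45

n(n−1)/2 = 990 ⇒ n(n−1) = 1980. Since 45·44 = 1980, n = 45.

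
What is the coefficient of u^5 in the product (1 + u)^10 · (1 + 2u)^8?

50204

Coefficient of u^5 = Σ_{j} C(10,j)·1^j·C(8,5-j)·2^(5-j) for j from 0 to 5.
= 1792 + 11200 + 20160 + 13440 + 3360 + 252 = 50204.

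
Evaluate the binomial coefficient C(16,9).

C(16,9) = C(16,7) by symmetry.
C(16,7) = (16·15·14·13·12·11·10) / 7! = 57657600 / 5040 = 11440.

11440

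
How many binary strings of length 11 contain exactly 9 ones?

55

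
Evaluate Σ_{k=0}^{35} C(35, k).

34359738368

The entries of row 35 sum to 2^35 = 34359738368.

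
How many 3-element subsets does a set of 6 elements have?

C(6,3) = (6·5·4) / 3! = 120 / 6 = 20.

20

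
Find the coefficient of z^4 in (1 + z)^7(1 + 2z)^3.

Coefficient of z^4 = Σ_{j} C(7,j)·1^j·C(3,4-j)·2^(4-j) for j from 1 to 4.
= 56 + 252 + 210 + 35 = 553.

553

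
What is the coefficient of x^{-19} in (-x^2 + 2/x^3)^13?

General term: C(13,j)·(-x^2)^j·(2/x^3)^(13-j), with x-exponent 2j − 3(13−j) = 5j − 39.
Set 5j − 39 = -19: j = 4.
C(13,4) = 715; (-1)^4 = 1; 2^9 = 512.
Coefficient = 715 · 1 · 512 = 366080.

366080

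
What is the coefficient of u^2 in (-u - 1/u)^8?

56

General term: C(8,j)·(-u)^j·(-1/u)^(8-j), with u-exponent 1j − 1(8−j) = 2j − 8.
Set 2j − 8 = 2: j = 5.
C(8,5) = 56; (-1)^5 = -1; (-1)^3 = -1.
Coefficient = 56 · (-1) · (-1) = 56.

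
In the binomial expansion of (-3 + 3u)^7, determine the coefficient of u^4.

The general term is C(7,j)·(-3)^j·(3u)^(7-j); the u^4 term has j = 3.
C(7,3) = 35.
Coefficient = C(7,3) · (-3)^3 · 3^4 = 35 · (-27) · 81 = -76545.

-76545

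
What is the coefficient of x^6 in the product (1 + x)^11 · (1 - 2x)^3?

330

Coefficient of x^6 = Σ_{j} C(11,j)·1^j·C(3,6-j)·(-2)^(6-j) for j from 3 to 6.
= (-1320) + 3960 + (-2772) + 462 = 330.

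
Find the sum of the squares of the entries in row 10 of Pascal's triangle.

184756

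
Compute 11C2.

55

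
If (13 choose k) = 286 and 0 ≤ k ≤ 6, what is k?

3

C(13,k) increases on 0 ≤ k ≤ 6. C(13,2) = 78 and C(13,3) = 286, so k = 3.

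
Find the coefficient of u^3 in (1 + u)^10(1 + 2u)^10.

Coefficient of u^3 = Σ_{j} C(10,j)·1^j·C(10,3-j)·2^(3-j) for j from 0 to 3.
= 960 + 1800 + 900 + 120 = 3780.

3780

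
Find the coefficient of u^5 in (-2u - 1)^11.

-14784

The general term is C(11,j)·(-2u)^j·(-1)^(11-j); the u^5 term has j = 5.
C(11,5) = 462.
Coefficient = C(11,5) · (-2)^5 = 462 · (-32) = -14784.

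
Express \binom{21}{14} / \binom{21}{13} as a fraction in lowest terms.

C(n,k+1)/C(n,k) = (n−k)/(k+1) = (21−13)/(13+1) = 8/14 = 4/7.

4/7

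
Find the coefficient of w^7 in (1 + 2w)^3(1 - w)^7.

Coefficient of w^7 = Σ_{j} C(3,j)·2^j·C(7,7-j)·(-1)^(7-j) for j from 0 to 3.
= (-1) + 42 + (-252) + 280 = 69.

69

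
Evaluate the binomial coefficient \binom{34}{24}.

131128140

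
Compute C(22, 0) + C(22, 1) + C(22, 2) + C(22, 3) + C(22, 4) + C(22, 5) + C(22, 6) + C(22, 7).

1 + 22 + 231 + 1540 + 7315 + 26334 + 74613 + 170544 = 280600.

280600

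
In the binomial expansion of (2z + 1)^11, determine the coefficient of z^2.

220

The general term is C(11,j)·(2z)^j·(1)^(11-j); the z^2 term has j = 2.
C(11,2) = 55.
Coefficient = C(11,2) · 2^2 = 55 · 4 = 220.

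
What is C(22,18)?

C(22,18) = C(22,4) by symmetry.
C(22,4) = (22·21·20·19) / 4! = 175560 / 24 = 7315.

7315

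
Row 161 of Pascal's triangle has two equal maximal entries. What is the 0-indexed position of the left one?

80

For odd n = 161, C(161,r) peaks at r = (n−1)/2 and (n+1)/2; the lower is 80.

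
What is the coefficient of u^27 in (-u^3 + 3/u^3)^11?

33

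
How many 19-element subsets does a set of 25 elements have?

177100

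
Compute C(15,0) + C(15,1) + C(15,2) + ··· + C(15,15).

32768

Setting x = 1 in (1+x)^15 gives Σ C(15,j) = 2^15 = 32768.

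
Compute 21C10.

C(21,10) = (21·20·19·18·17·16·15·14·13·12) / 10! = 1279935820800 / 3628800 = 352716.

352716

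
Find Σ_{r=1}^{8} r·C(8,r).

1024

Differentiating (1+x)^8 and setting x=1: Σ r·C(8,r) = 8·2^7 = 1024.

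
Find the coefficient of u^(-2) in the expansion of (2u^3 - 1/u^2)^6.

General term: C(6,j)·(2u^3)^j·(-1/u^2)^(6-j), with u-exponent 3j − 2(6−j) = 5j − 12.
Set 5j − 12 = -2: j = 2.
C(6,2) = 15; 2^2 = 4; (-1)^4 = 1.
Coefficient = 15 · 4 · 1 = 60.

60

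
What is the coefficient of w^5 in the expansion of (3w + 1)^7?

5103

The general term is C(7,j)·(3w)^j·(1)^(7-j); the w^5 term has j = 5.
C(7,5) = 21.
Coefficient = C(7,5) · 3^5 = 21 · 243 = 5103.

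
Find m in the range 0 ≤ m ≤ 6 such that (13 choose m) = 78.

2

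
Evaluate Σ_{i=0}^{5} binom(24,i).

55455

1 + 24 + 276 + 2024 + 10626 + 42504 = 55455.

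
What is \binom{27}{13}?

C(27,13) = (27·26·25·24·23·22·21·20·19·18·17·16·15) / 13! = 124903451312640000 / 6227020800 = 20058300.

20058300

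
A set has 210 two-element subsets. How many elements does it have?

n(n−1)/2 = 210 ⇒ n(n−1) = 420. Since 21·20 = 420, n = 21.

21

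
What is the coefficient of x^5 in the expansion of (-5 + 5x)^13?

The general term is C(13,j)·(-5)^j·(5x)^(13-j); the x^5 term has j = 8.
C(13,8) = 1287.
Coefficient = C(13,8) · (-5)^8 · 5^5 = 1287 · 390625 · 3125 = 1571044921875.

1571044921875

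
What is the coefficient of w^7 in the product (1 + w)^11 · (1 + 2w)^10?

1570650

Coefficient of w^7 = Σ_{j} C(11,j)·1^j·C(10,7-j)·2^(7-j) for j from 0 to 7.
= 15360 + 147840 + 443520 + 554400 + 316800 + 83160 + 9240 + 330 = 1570650.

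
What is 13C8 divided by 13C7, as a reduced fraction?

C(n,k+1)/C(n,k) = (n−k)/(k+1) = (13−7)/(7+1) = 6/8 = 3/4.

3/4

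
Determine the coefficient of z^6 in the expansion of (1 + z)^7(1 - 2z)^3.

21

Coefficient of z^6 = Σ_{j} C(7,j)·1^j·C(3,6-j)·(-2)^(6-j) for j from 3 to 6.
= (-280) + 420 + (-126) + 7 = 21.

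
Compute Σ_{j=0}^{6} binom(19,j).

1 + 19 + 171 + 969 + 3876 + 11628 + 27132 = 43796.

43796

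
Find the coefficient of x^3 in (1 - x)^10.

-120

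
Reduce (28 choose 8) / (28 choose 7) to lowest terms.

21/8

C(n,k+1)/C(n,k) = (n−k)/(k+1) = (28−7)/(7+1) = 21/8.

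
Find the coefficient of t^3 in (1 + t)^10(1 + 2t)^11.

Coefficient of t^3 = Σ_{j} C(10,j)·1^j·C(11,3-j)·2^(3-j) for j from 0 to 3.
= 1320 + 2200 + 990 + 120 = 4630.

4630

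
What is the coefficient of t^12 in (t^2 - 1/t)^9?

36

General term: C(9,j)·(t^2)^j·(-1/t)^(9-j), with t-exponent 2j − 1(9−j) = 3j − 9.
Set 3j − 9 = 12: j = 7.
C(9,7) = 36; 1^7 = 1; (-1)^2 = 1.
Coefficient = 36 · 1 · 1 = 36.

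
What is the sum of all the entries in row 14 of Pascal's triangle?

Setting x = 1 in (1+x)^14 gives Σ C(14,k) = 2^14 = 16384.

16384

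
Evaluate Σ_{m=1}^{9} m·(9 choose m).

Differentiating (1+x)^9 and setting x=1: Σ m·C(9,m) = 9·2^8 = 2304.

2304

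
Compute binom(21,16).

20349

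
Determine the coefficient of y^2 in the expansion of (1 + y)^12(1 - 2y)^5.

Coefficient of y^2 = Σ_{j} C(12,j)·1^j·C(5,2-j)·(-2)^(2-j) for j from 0 to 2.
= 40 + (-120) + 66 = -14.

-14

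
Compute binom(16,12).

C(16,12) = C(16,4) by symmetry.
C(16,4) = (16·15·14·13) / 4! = 43680 / 24 = 1820.

1820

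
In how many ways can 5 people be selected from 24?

42504

This is C(24,5) = 42504.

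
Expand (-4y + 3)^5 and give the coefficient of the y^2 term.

4320

The general term is C(5,j)·(-4y)^j·(3)^(5-j); the y^2 term has j = 2.
C(5,2) = 10.
Coefficient = C(5,2) · (-4)^2 · 3^3 = 10 · 16 · 27 = 4320.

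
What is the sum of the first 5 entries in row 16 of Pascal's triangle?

1 + 16 + 120 + 560 + 1820 = 2517.

2517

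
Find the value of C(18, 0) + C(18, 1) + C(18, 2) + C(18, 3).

988

1 + 18 + 153 + 816 = 988.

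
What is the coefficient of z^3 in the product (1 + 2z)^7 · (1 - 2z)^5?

-80

Coefficient of z^3 = Σ_{j} C(7,j)·2^j·C(5,3-j)·(-2)^(3-j) for j from 0 to 3.
= (-80) + 560 + (-840) + 280 = -80.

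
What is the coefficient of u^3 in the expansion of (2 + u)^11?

The general term is C(11,j)·(2)^j·(u)^(11-j); the u^3 term has j = 8.
C(11,8) = 165.
Coefficient = C(11,8) · 2^8 = 165 · 256 = 42240.

42240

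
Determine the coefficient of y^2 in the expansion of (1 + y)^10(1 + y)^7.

136

(1 + y)^10(1 + y)^7 = (1 + y)^17, so the coefficient of y^2 is C(17,2)·1^2 = 136·1 = 136.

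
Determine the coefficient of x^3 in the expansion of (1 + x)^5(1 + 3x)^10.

Coefficient of x^3 = Σ_{j} C(5,j)·1^j·C(10,3-j)·3^(3-j) for j from 0 to 3.
= 3240 + 2025 + 300 + 10 = 5575.

5575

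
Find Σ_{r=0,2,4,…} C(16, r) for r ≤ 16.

32768

Half of (1+1)^16 + (1−1)^16 gives the even-index sum: 2^15 = 32768.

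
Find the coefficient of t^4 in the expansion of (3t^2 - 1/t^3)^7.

5103

General term: C(7,j)·(3t^2)^j·(-1/t^3)^(7-j), with t-exponent 2j − 3(7−j) = 5j − 21.
Set 5j − 21 = 4: j = 5.
C(7,5) = 21; 3^5 = 243; (-1)^2 = 1.
Coefficient = 21 · 243 · 1 = 5103.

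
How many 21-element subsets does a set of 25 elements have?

12650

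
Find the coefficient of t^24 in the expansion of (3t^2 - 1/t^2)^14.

-22320522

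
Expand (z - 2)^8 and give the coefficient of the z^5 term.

The general term is C(8,j)·(z)^j·(-2)^(8-j); the z^5 term has j = 5.
C(8,5) = 56.
Coefficient = C(8,5) · (-2)^3 = 56 · (-8) = -448.

-448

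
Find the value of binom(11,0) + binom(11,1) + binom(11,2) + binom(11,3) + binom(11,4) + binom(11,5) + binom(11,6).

1486

1 + 11 + 55 + 165 + 330 + 462 + 462 = 1486.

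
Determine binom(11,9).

55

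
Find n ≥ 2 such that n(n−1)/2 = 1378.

53

n(n−1)/2 = 1378 ⇒ n(n−1) = 2756. Since 53·52 = 2756, n = 53.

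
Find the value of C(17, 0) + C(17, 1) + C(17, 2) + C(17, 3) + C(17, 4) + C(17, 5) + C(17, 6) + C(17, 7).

41226

1 + 17 + 136 + 680 + 2380 + 6188 + 12376 + 19448 = 41226.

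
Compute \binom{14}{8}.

C(14,8) = C(14,6) by symmetry.
C(14,6) = (14·13·12·11·10·9) / 6! = 2162160 / 720 = 3003.

3003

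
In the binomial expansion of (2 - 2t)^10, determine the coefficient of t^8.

The general term is C(10,j)·(2)^j·(-2t)^(10-j); the t^8 term has j = 2.
C(10,2) = 45.
Coefficient = C(10,2) · 2^2 · (-2)^8 = 45 · 4 · 256 = 46080.

46080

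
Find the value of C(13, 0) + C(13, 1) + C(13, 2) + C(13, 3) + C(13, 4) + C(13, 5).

2380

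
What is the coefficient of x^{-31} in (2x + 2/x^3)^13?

638976

General term: C(13,j)·(2x)^j·(2/x^3)^(13-j), with x-exponent 1j − 3(13−j) = 4j − 39.
Set 4j − 39 = -31: j = 2.
C(13,2) = 78; 2^2 = 4; 2^11 = 2048.
Coefficient = 78 · 4 · 2048 = 638976.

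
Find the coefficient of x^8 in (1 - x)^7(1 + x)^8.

35

Coefficient of x^8 = Σ_{j} C(7,j)·(-1)^j·C(8,8-j)·1^(8-j) for j from 0 to 7.
= 1 + (-56) + 588 + (-1960) + 2450 + (-1176) + 196 + (-8) = 35.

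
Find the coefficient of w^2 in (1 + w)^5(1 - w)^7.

Coefficient of w^2 = Σ_{j} C(5,j)·1^j·C(7,2-j)·(-1)^(2-j) for j from 0 to 2.
= 21 + (-35) + 10 = -4.

-4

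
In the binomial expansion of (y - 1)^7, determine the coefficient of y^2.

The general term is C(7,j)·(y)^j·(-1)^(7-j); the y^2 term has j = 2.
C(7,2) = 21.
Coefficient = C(7,2) · (-1)^5 = 21 · (-1) = -21.

-21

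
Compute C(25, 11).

4457400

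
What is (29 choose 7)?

C(29,7) = (29·28·27·26·25·24·23) / 7! = 7866331200 / 5040 = 1560780.

1560780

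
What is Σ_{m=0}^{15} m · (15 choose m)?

Differentiating (1+x)^15 and setting x=1: Σ m·C(15,m) = 15·2^14 = 245760.

245760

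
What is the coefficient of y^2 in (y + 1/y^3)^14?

364

General term: C(14,j)·(y)^j·(1/y^3)^(14-j), with y-exponent 1j − 3(14−j) = 4j − 42.
Set 4j − 42 = 2: j = 11.
C(14,11) = 364; 1^11 = 1; 1^3 = 1.
Coefficient = 364 · 1 · 1 = 364.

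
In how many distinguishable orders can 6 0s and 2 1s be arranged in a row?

Choose positions for the 0s: C(8,6) = 28.

28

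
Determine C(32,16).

601080390

C(32,16) = (32·31·30·29·28·27·26·25·24·23·22·21·20·19·18·17) / 16! = 12576278705767096320000 / 20922789888000 = 601080390.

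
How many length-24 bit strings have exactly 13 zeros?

Choose the 13 positions: C(24,13) = 2496144.

2496144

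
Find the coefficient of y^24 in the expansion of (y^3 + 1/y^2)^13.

General term: C(13,j)·(y^3)^j·(1/y^2)^(13-j), with y-exponent 3j − 2(13−j) = 5j − 26.
Set 5j − 26 = 24: j = 10.
C(13,10) = 286; 1^10 = 1; 1^3 = 1.
Coefficient = 286 · 1 · 1 = 286.

286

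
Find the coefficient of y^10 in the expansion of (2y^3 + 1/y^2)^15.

General term: C(15,j)·(2y^3)^j·(1/y^2)^(15-j), with y-exponent 3j − 2(15−j) = 5j − 30.
Set 5j − 30 = 10: j = 8.
C(15,8) = 6435; 2^8 = 256; 1^7 = 1.
Coefficient = 6435 · 256 · 1 = 1647360.

1647360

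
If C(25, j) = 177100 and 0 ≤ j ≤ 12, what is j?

6

C(25,j) increases on 0 ≤ j ≤ 12. C(25,5) = 53130 and C(25,6) = 177100, so j = 6.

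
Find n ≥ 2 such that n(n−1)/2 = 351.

27

n(n−1)/2 = 351 ⇒ n(n−1) = 702. Since 27·26 = 702, n = 27.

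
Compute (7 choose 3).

35

C(7,3) = (7·6·5) / 3! = 210 / 6 = 35.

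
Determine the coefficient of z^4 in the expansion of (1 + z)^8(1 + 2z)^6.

Coefficient of z^4 = Σ_{j} C(8,j)·1^j·C(6,4-j)·2^(4-j) for j from 0 to 4.
= 240 + 1280 + 1680 + 672 + 70 = 3942.

3942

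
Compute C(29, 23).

475020

C(29,23) = C(29,6) by symmetry.
C(29,6) = (29·28·27·26·25·24) / 6! = 342014400 / 720 = 475020.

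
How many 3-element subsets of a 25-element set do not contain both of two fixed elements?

All 3-subsets: C(25,3) = 2300. Those containing both fixed elements: C(23,1) = 23.
2300 − 23 = 2277.

2277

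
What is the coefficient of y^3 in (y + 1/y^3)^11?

General term: C(11,j)·(y)^j·(1/y^3)^(11-j), with y-exponent 1j − 3(11−j) = 4j − 33.
Set 4j − 33 = 3: j = 9.
C(11,9) = 55; 1^9 = 1; 1^2 = 1.
Coefficient = 55 · 1 · 1 = 55.

55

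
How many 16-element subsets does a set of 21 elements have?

C(21,16) = C(21,5) by symmetry.
C(21,5) = (21·20·19·18·17) / 5! = 2441880 / 120 = 20349.

20349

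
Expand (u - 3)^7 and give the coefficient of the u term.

5103

The general term is C(7,j)·(u)^j·(-3)^(7-j); the u^1 term has j = 1.
C(7,1) = 7.
Coefficient = C(7,1) · (-3)^6 = 7 · 729 = 5103.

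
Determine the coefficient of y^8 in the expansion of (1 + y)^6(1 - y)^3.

-3

Coefficient of y^8 = Σ_{j} C(6,j)·1^j·C(3,8-j)·(-1)^(8-j) for j from 5 to 6.
= (-6) + 3 = -3.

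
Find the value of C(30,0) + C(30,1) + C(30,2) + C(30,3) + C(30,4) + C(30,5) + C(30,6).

768212

1 + 30 + 435 + 4060 + 27405 + 142506 + 593775 = 768212.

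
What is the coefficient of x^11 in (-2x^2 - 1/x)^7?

-448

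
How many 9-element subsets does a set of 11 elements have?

55

C(11,9) = C(11,2) by symmetry.
C(11,2) = (11·10) / 2! = 110 / 2 = 55.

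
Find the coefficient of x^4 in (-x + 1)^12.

495

The general term is C(12,j)·(-x)^j·(1)^(12-j); the x^4 term has j = 4.
C(12,4) = 495.
Coefficient = C(12,4) = 495.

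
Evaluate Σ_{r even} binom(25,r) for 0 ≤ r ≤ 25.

16777216

Even-r terms of row 25 sum to 2^24 = 16777216.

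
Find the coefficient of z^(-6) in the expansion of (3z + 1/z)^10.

General term: C(10,j)·(3z)^j·(1/z)^(10-j), with z-exponent 1j − 1(10−j) = 2j − 10.
Set 2j − 10 = -6: j = 2.
C(10,2) = 45; 3^2 = 9; 1^8 = 1.
Coefficient = 45 · 9 · 1 = 405.

405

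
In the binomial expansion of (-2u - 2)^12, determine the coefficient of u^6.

3784704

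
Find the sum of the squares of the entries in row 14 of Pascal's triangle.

Σ C(14,j)² is the coefficient of x^14 in (1+x)^14(1+x)^14 = (1+x)^28, i.e. C(28,14) = 40116600.

40116600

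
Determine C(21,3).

1330

C(21,3) = (21·20·19) / 3! = 7980 / 6 = 1330.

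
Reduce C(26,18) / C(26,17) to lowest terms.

1/2

C(n,k+1)/C(n,k) = (n−k)/(k+1) = (26−17)/(17+1) = 9/18 = 1/2.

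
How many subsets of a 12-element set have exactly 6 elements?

924

Choose the 6 positions: C(12,6) = 924.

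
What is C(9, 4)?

C(9,4) = (9·8·7·6) / 4! = 3024 / 24 = 126.

126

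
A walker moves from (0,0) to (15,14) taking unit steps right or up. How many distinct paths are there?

Each path is a sequence of 29 steps with 15 rights: C(29,15) = 77558760.

77558760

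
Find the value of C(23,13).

1144066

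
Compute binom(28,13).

C(28,13) = (28·27·26·25·24·23·22·21·20·19·18·17·16) / 13! = 233153109116928000 / 6227020800 = 37442160.

37442160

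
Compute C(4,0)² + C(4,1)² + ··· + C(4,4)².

70

By Vandermonde's identity, Σ C(4,i)² = C(8,4) = 70.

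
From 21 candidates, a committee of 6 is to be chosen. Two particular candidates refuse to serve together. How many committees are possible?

All 6-subsets: C(21,6) = 54264. Those containing both fixed elements: C(19,4) = 3876.
54264 − 3876 = 50388.

50388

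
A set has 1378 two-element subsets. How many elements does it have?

n(n−1)/2 = 1378 ⇒ n(n−1) = 2756. Since 53·52 = 2756, n = 53.

53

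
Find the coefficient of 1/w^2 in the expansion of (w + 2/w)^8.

1792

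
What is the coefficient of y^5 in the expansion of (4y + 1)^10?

258048

The general term is C(10,j)·(4y)^j·(1)^(10-j); the y^5 term has j = 5.
C(10,5) = 252.
Coefficient = C(10,5) · 4^5 = 252 · 1024 = 258048.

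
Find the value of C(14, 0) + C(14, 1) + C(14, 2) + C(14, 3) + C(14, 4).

1 + 14 + 91 + 364 + 1001 = 1471.

1471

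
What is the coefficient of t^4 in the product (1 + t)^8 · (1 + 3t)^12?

106333

Coefficient of t^4 = Σ_{j} C(8,j)·1^j·C(12,4-j)·3^(4-j) for j from 0 to 4.
= 40095 + 47520 + 16632 + 2016 + 70 = 106333.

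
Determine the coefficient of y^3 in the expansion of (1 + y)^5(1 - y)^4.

Coefficient of y^3 = Σ_{j} C(5,j)·1^j·C(4,3-j)·(-1)^(3-j) for j from 0 to 3.
= (-4) + 30 + (-40) + 10 = -4.

-4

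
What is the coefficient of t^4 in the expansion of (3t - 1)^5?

-405

The general term is C(5,j)·(3t)^j·(-1)^(5-j); the t^4 term has j = 4.
C(5,4) = 5.
Coefficient = C(5,4) · 3^4 · (-1)^1 = 5 · 81 · (-1) = -405.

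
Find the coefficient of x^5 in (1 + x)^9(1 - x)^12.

-99

Coefficient of x^5 = Σ_{j} C(9,j)·1^j·C(12,5-j)·(-1)^(5-j) for j from 0 to 5.
= (-792) + 4455 + (-7920) + 5544 + (-1512) + 126 = -99.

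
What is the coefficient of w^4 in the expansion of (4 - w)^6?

The general term is C(6,j)·(4)^j·(-w)^(6-j); the w^4 term has j = 2.
C(6,2) = 15.
Coefficient = C(6,2) · 4^2 = 15 · 16 = 240.

240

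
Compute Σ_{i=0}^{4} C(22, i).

9109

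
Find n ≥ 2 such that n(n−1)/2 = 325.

26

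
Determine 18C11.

C(18,11) = C(18,7) by symmetry.
C(18,7) = (18·17·16·15·14·13·12) / 7! = 160392960 / 5040 = 31824.

31824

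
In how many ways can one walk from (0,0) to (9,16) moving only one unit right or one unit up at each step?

2042975

Each path is a sequence of 25 steps with 9 rights: C(25,9) = 2042975.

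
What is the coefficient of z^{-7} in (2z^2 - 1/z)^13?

General term: C(13,j)·(2z^2)^j·(-1/z)^(13-j), with z-exponent 2j − 1(13−j) = 3j − 13.
Set 3j − 13 = -7: j = 2.
C(13,2) = 78; 2^2 = 4; (-1)^11 = -1.
Coefficient = 78 · 4 · (-1) = -312.

-312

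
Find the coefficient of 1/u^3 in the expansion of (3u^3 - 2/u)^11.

General term: C(11,j)·(3u^3)^j·(-2/u)^(11-j), with u-exponent 3j − 1(11−j) = 4j − 11.
Set 4j − 11 = -3: j = 2.
C(11,2) = 55; 3^2 = 9; (-2)^9 = -512.
Coefficient = 55 · 9 · (-512) = -253440.

-253440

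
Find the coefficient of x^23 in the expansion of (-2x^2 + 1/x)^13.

General term: C(13,j)·(-2x^2)^j·(1/x)^(13-j), with x-exponent 2j − 1(13−j) = 3j − 13.
Set 3j − 13 = 23: j = 12.
C(13,12) = 13; (-2)^12 = 4096; 1^1 = 1.
Coefficient = 13 · 4096 · 1 = 53248.

53248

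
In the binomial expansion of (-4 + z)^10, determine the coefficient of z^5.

-258048

The general term is C(10,j)·(-4)^j·(z)^(10-j); the z^5 term has j = 5.
C(10,5) = 252.
Coefficient = C(10,5) · (-4)^5 = 252 · (-1024) = -258048.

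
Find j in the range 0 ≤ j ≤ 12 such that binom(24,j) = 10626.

C(24,j) increases on 0 ≤ j ≤ 12. C(24,3) = 2024 and C(24,4) = 10626, so j = 4.

4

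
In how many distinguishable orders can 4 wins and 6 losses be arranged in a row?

210

Choose positions for the wins: C(10,4) = 210.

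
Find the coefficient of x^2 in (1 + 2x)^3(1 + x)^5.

52

Coefficient of x^2 = Σ_{j} C(3,j)·2^j·C(5,2-j)·1^(2-j) for j from 0 to 2.
= 10 + 30 + 12 = 52.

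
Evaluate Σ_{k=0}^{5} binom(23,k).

44552

1 + 23 + 253 + 1771 + 8855 + 33649 = 44552.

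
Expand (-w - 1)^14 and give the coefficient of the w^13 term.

The general term is C(14,j)·(-w)^j·(-1)^(14-j); the w^13 term has j = 13.
C(14,13) = 14.
Coefficient = C(14,13) · (-1)^13 · (-1)^1 = 14 · (-1) · (-1) = 14.

14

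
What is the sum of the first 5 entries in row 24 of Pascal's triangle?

12951

1 + 24 + 276 + 2024 + 10626 = 12951.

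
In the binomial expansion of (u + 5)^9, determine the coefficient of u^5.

78750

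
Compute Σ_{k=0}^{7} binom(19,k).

94184

1 + 19 + 171 + 969 + 3876 + 11628 + 27132 + 50388 = 94184.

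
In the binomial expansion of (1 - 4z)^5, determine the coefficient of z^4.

The general term is C(5,j)·(1)^j·(-4z)^(5-j); the z^4 term has j = 1.
C(5,1) = 5.
Coefficient = C(5,1) · (-4)^4 = 5 · 256 = 1280.

1280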